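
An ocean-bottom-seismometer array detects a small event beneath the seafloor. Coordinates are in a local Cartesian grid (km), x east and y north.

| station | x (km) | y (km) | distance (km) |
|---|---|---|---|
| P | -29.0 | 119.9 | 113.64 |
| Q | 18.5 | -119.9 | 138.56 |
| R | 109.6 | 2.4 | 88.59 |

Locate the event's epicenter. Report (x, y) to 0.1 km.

Circle about each station: (x + 29.0)² + (y − 119.9)² = 113.64²; (x − 18.5)² + (y + 119.9)² = 138.56²; (x − 109.6)² + (y − 2.4)² = 88.59².
Subtracting the P equation from the Q and R equations removes the quadratic terms:
95.0 x − 479.6 y = -6783.57
277.2 x − 235.0 y = 1866.77
Solving the 2×2 system: x ≈ 22.5, y ≈ 18.6 km.

x ≈ 22.5 km, y ≈ 18.6 km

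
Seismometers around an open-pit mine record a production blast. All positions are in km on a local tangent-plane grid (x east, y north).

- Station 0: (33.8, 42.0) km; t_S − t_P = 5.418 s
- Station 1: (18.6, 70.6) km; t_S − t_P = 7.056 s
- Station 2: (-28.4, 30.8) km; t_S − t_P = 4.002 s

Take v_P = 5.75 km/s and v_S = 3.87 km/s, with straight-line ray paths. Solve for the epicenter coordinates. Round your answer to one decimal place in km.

Distance from S−P lag: d = Δt · v_P v_S / (v_P − v_S) = Δt · (5.75·3.87)/(5.75−3.87) ≈ 11.8364·Δt.
So d_Station 0 = 64.13, d_Station 1 = 83.52, d_Station 2 = 47.37 km.
Circle about each station: (x − 33.8)² + (y − 42.0)² = 64.13²; (x − 18.6)² + (y − 70.6)² = 83.52²; (x + 28.4)² + (y − 30.8)² = 47.37².
Subtracting pairs of circle equations eliminates x²+y² and gives linear equations (the radical axes):
-30.4 x + 57.2 y = -439.05
-124.4 x − 22.4 y = 717.50
Solving the 2×2 system: x ≈ -4.0, y ≈ -9.8 km.
Check against Station 0 (with the unrounded x, y): √((x − 33.8)²+(y − 42.0)²) = 64.13 ≈ 64.13 km. ✓

-4.0 km east, -9.8 km north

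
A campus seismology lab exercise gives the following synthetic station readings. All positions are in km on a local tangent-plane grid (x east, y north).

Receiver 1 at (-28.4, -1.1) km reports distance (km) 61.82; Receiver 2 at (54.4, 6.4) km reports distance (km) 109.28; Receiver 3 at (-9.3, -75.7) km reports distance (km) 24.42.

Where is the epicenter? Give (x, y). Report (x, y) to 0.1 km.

(-30.1, -62.9)

Circle about each station: (x + 28.4)² + (y + 1.1)² = 61.82²; (x − 54.4)² + (y − 6.4)² = 109.28²; (x + 9.3)² + (y + 75.7)² = 24.42².
Subtracting the Receiver 1 equation from the Receiver 2 and Receiver 3 equations removes the quadratic terms:
165.6 x + 15.0 y = -5927.86
38.2 x − 149.2 y = 8234.59
Solving the 2×2 system: x ≈ -30.1, y ≈ -62.9 km.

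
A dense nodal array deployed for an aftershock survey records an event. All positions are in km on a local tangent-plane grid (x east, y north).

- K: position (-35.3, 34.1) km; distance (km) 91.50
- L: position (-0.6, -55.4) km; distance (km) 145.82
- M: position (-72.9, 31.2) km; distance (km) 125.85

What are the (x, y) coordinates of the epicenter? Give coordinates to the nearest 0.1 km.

41.2 km east, 84.3 km north

Circle about each station: (x + 35.3)² + (y − 34.1)² = 91.50²; (x + 0.6)² + (y + 55.4)² = 145.82²; (x + 72.9)² + (y − 31.2)² = 125.85².
Subtracting pairs of circle equations eliminates x²+y² and gives linear equations (the radical axes):
69.4 x − 179.0 y = -12230.60
-75.2 x − 5.8 y = -3587.02
Solving the 2×2 system: x ≈ 41.2, y ≈ 84.3 km.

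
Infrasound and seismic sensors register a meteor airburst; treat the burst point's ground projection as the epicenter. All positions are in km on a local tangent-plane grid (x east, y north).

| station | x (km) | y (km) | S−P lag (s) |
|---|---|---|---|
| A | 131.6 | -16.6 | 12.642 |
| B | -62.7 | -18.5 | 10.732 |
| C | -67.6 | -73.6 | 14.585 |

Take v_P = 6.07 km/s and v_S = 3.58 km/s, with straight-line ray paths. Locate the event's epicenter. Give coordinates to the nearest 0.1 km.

25.4 km east, 13.3 km north

Distance from S−P lag: d = Δt · v_P v_S / (v_P − v_S) = Δt · (6.07·3.58)/(6.07−3.58) ≈ 8.7271·Δt.
So d_A = 110.33, d_B = 93.66, d_C = 127.29 km.
Circle about each station: (x − 131.6)² + (y + 16.6)² = 110.33²; (x + 62.7)² + (y + 18.5)² = 93.66²; (x + 67.6)² + (y + 73.6)² = 127.29².
Subtracting pairs of circle equations eliminates x²+y² and gives linear equations (the radical axes):
-388.6 x − 3.8 y = -9920.07
-398.4 x − 114.0 y = -11637.44
Solving the 2×2 system: x ≈ 25.4, y ≈ 13.3 km.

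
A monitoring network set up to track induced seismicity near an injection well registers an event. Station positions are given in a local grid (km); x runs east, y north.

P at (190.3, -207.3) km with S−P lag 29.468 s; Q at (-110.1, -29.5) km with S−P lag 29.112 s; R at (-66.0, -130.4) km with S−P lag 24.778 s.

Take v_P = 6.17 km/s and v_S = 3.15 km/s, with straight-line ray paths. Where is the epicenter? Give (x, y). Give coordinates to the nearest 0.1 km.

Distance from S−P lag: d = Δt · v_P v_S / (v_P − v_S) = Δt · (6.17·3.15)/(6.17−3.15) ≈ 6.4356·Δt.
So d_P = 189.64, d_Q = 187.35, d_R = 159.46 km.
Circle about each station: (x − 190.3)² + (y + 207.3)² = 189.64²; (x + 110.1)² + (y + 29.5)² = 187.35²; (x + 66.0)² + (y + 130.4)² = 159.46².
Subtracting pairs of circle equations eliminates x²+y² and gives linear equations (the radical axes):
-600.8 x + 355.6 y = -65331.81
-512.6 x + 153.8 y = -47291.38
Solving the 2×2 system: x ≈ 75.3, y ≈ -56.5 km.

x ≈ 75.3 km, y ≈ -56.5 km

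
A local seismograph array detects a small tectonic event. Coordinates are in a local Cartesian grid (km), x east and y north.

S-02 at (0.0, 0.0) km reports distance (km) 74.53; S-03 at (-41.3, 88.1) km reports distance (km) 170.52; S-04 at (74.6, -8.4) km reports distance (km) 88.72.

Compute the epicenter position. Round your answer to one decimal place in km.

Circle about each station: x² + y² = 74.53²; (x + 41.3)² + (y − 88.1)² = 170.52²; (x − 74.6)² + (y + 8.4)² = 88.72².
Subtracting the S-02 equation from the S-03 and S-04 equations removes the quadratic terms:
-82.6 x + 176.2 y = -14055.05
149.2 x − 16.8 y = 3319.20
Solving the 2×2 system: x ≈ 14.0, y ≈ -73.2 km.

x ≈ 14.0 km, y ≈ -73.2 km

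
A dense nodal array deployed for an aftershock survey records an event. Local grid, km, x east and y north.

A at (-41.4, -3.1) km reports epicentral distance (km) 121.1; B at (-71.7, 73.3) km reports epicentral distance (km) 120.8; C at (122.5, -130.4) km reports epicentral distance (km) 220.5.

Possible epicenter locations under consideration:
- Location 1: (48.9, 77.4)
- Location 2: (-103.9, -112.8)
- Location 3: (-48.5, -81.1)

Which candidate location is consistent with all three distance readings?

Location 1

For each candidate, compare |candidate − station| to the reported distance:
Location 1: residuals A 0.1, B 0.1, C 0.1 → max 0.1 km
Location 2: residuals A 5.2, B 68.1, C 6.6 → max 68.1 km
Location 3: residuals A 42.8, B 35.3, C 42.5 → max 42.8 km
Only Location 1 has all residuals ≈ 0.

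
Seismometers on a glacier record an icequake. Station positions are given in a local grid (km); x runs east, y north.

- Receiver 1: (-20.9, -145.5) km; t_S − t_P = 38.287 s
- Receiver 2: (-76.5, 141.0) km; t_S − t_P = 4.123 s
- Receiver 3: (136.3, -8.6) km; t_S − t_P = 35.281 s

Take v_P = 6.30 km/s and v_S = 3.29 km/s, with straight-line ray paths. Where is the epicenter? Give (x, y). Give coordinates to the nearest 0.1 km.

-74.2 km east, 112.7 km north

Distance from S−P lag: d = Δt · v_P v_S / (v_P − v_S) = Δt · (6.30·3.29)/(6.30−3.29) ≈ 6.8860·Δt.
So d_Receiver 1 = 263.65, d_Receiver 2 = 28.39, d_Receiver 3 = 242.95 km.
Circle about each station: (x + 20.9)² + (y + 145.5)² = 263.65²; (x + 76.5)² + (y − 141.0)² = 28.39²; (x − 136.3)² + (y + 8.6)² = 242.95².
Subtracting pairs of circle equations eliminates x²+y² and gives linear equations (the radical axes):
-111.2 x + 573.0 y = 72831.52
314.4 x + 273.8 y = 7531.21
Solving the 2×2 system: x ≈ -74.2, y ≈ 112.7 km.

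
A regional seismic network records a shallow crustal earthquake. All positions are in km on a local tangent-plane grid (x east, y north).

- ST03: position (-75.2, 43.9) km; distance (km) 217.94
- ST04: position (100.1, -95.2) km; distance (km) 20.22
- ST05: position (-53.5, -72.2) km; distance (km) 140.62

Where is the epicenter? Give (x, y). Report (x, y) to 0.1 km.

Circle about each station: (x + 75.2)² + (y − 43.9)² = 217.94²; (x − 100.1)² + (y + 95.2)² = 20.22²; (x + 53.5)² + (y + 72.2)² = 140.62².
Subtracting the ST03 equation from the ST04 and ST05 equations removes the quadratic terms:
350.6 x − 278.2 y = 58589.80
43.4 x − 232.2 y = 28216.70
Solving the 2×2 system: x ≈ 83.0, y ≈ -106.0 km.

83.0 km east, -106.0 km north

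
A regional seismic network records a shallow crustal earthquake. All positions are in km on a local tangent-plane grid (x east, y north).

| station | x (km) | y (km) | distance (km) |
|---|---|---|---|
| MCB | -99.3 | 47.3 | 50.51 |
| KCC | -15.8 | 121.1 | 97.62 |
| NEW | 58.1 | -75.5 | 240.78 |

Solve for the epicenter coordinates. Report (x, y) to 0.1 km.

-110.3 km east, 96.6 km north

Circle about each station: (x + 99.3)² + (y − 47.3)² = 50.51²; (x + 15.8)² + (y − 121.1)² = 97.62²; (x − 58.1)² + (y + 75.5)² = 240.78².
Subtracting pairs of circle equations eliminates x²+y² and gives linear equations (the radical axes):
167.0 x + 147.6 y = -4161.33
314.8 x − 245.6 y = -58445.67
Solving the 2×2 system: x ≈ -110.3, y ≈ 96.6 km.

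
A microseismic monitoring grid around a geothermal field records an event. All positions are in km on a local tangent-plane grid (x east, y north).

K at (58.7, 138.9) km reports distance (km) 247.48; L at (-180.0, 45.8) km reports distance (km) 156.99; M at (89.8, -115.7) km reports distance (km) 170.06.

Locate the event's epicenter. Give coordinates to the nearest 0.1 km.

-74.0 km east, -70.0 km north

Circle about each station: (x − 58.7)² + (y − 138.9)² = 247.48²; (x + 180.0)² + (y − 45.8)² = 156.99²; (x − 89.8)² + (y + 115.7)² = 170.06².
Subtracting the K equation from the L and M equations removes the quadratic terms:
-477.4 x − 186.2 y = 48359.23
62.2 x − 509.2 y = 31037.58
Solving the 2×2 system: x ≈ -74.0, y ≈ -70.0 km.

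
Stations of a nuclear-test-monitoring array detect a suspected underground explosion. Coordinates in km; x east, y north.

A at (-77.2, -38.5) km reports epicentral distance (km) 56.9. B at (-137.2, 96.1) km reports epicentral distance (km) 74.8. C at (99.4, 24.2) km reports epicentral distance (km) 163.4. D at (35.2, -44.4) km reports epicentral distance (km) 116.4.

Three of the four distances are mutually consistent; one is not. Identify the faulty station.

Solve using three stations at a time. Using A, C, D (subtract circle equations pairwise → linear system) gives (x, y) ≈ (-63.8, 16.8).
Distances from that point to each station vs reported:
  A: calculated 56.9 vs reported 56.9 → residual 0.0 km
  B: calculated 108.1 vs reported 74.8 → residual 33.3 km
  C: calculated 163.4 vs reported 163.4 → residual 0.0 km
  D: calculated 116.4 vs reported 116.4 → residual 0.0 km
A, C, D are mutually consistent (residuals ≈ 0); B is off by 33.3 km.

B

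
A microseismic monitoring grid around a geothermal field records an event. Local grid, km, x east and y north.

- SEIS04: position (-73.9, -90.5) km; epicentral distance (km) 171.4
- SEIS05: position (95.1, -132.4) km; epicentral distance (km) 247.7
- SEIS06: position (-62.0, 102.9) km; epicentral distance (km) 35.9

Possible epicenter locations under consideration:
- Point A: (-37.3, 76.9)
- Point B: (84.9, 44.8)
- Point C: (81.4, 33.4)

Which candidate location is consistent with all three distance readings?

For each candidate, compare |candidate − station| to the reported distance:
Point A: residuals SEIS04 0.0, SEIS05 0.0, SEIS06 0.0 → max 0.0 km
Point B: residuals SEIS04 37.2, SEIS05 70.2, SEIS06 122.1 → max 122.1 km
Point C: residuals SEIS04 27.3, SEIS05 81.3, SEIS06 123.5 → max 123.5 km
Only Point A has all residuals ≈ 0.

Point A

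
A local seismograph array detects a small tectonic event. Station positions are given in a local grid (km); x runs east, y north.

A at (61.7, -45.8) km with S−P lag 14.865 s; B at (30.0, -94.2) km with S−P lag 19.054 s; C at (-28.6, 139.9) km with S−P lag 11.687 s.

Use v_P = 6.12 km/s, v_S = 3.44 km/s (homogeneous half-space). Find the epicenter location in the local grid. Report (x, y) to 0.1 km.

-2.1 km east, 52.0 km north

Distance from S−P lag: d = Δt · v_P v_S / (v_P − v_S) = Δt · (6.12·3.44)/(6.12−3.44) ≈ 7.8555·Δt.
So d_A = 116.77, d_B = 149.68, d_C = 91.81 km.
Circle about each station: (x − 61.7)² + (y + 45.8)² = 116.77²; (x − 30.0)² + (y + 94.2)² = 149.68²; (x + 28.6)² + (y − 139.9)² = 91.81².
Subtracting pairs of circle equations eliminates x²+y² and gives linear equations (the radical axes):
-63.4 x − 96.8 y = -4899.76
-180.6 x + 371.4 y = 19691.60
Solving the 2×2 system: x ≈ -2.1, y ≈ 52.0 km.
Check against A (with the unrounded x, y): √((x − 61.7)²+(y + 45.8)²) = 116.77 ≈ 116.77 km. ✓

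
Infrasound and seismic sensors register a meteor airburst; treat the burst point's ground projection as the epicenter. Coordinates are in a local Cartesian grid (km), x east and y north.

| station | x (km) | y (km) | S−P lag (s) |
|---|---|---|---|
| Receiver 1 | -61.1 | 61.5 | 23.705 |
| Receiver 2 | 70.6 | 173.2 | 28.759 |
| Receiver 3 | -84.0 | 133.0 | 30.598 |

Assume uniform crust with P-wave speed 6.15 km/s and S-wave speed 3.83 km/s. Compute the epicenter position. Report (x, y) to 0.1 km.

(100.0, -117.3)

Distance from S−P lag: d = Δt · v_P v_S / (v_P − v_S) = Δt · (6.15·3.83)/(6.15−3.83) ≈ 10.1528·Δt.
So d_Receiver 1 = 240.67, d_Receiver 2 = 291.98, d_Receiver 3 = 310.66 km.
Circle about each station: (x + 61.1)² + (y − 61.5)² = 240.67²; (x − 70.6)² + (y − 173.2)² = 291.98²; (x + 84.0)² + (y − 133.0)² = 310.66².
Subtracting the Receiver 1 equation from the Receiver 2 and Receiver 3 equations removes the quadratic terms:
263.4 x + 223.4 y = 136.87
-45.8 x + 143.0 y = -21358.05
Solving the 2×2 system: x ≈ 100.0, y ≈ -117.3 km.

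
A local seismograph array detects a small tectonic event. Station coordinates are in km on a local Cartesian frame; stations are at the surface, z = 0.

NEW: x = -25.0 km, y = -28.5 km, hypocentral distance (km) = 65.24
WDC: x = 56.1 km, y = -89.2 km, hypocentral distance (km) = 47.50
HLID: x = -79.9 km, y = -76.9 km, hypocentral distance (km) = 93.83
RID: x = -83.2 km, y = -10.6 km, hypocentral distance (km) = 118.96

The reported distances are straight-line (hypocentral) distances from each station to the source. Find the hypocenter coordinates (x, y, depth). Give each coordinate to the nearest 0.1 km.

(12.5, -79.4, 16.1)

Each station gives a sphere (x−x_i)² + (y−y_i)² + z² = d_i² (stations at z=0).
Subtracting the NEW sphere from WDC and HLID: z² cancels, leaving linear equations in x and y:
162.2 x − 121.4 y = 11666.61
-109.8 x − 96.8 y = 6312.56
Solving: x ≈ 12.503, y ≈ -79.395 km (keep extra digits for the depth step; rounded: 12.5, -79.4).
Then from the NEW sphere: z² = 65.24² − (x + 25.0)² − (y + 28.5)² with x = 12.503, y = -79.395, so z ≈ 16.108 ≈ 16.1 km.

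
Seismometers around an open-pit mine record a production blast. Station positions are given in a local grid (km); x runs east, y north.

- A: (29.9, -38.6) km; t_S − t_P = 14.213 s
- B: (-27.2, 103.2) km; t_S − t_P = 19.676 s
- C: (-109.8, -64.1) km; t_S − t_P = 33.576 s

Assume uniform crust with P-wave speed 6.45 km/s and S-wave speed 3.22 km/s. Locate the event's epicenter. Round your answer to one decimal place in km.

Distance from S−P lag: d = Δt · v_P v_S / (v_P − v_S) = Δt · (6.45·3.22)/(6.45−3.22) ≈ 6.4300·Δt.
So d_A = 91.39, d_B = 126.52, d_C = 215.89 km.
Circle about each station: (x − 29.9)² + (y + 38.6)² = 91.39²; (x + 27.2)² + (y − 103.2)² = 126.52²; (x + 109.8)² + (y + 64.1)² = 215.89².
Subtracting the A equation from the B and C equations removes the quadratic terms:
-114.2 x + 283.6 y = 1350.93
-279.4 x − 51.0 y = -24475.48
Solving the 2×2 system: x ≈ 80.8, y ≈ 37.3 km.

(80.8, 37.3)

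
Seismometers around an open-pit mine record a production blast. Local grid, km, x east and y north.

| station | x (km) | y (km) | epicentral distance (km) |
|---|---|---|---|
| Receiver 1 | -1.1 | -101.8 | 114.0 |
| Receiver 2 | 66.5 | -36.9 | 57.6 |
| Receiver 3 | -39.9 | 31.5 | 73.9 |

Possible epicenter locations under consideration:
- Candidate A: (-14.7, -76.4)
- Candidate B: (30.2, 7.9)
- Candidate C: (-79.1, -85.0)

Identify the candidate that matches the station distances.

For each candidate, compare |candidate − station| to the reported distance:
Candidate A: residuals Receiver 1 85.2, Receiver 2 32.7, Receiver 3 36.9 → max 85.2 km
Candidate B: residuals Receiver 1 0.1, Receiver 2 0.1, Receiver 3 0.1 → max 0.1 km
Candidate C: residuals Receiver 1 34.2, Receiver 2 95.7, Receiver 3 49.0 → max 95.7 km
Only Candidate B has all residuals ≈ 0.

Candidate B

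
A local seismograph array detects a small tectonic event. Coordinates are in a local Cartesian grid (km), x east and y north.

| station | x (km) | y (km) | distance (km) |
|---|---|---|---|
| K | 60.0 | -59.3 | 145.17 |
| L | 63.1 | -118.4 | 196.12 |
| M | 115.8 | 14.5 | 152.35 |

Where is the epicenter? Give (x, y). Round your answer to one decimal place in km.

Circle about each station: (x − 60.0)² + (y + 59.3)² = 145.17²; (x − 63.1)² + (y + 118.4)² = 196.12²; (x − 115.8)² + (y − 14.5)² = 152.35².
Subtracting pairs of circle equations eliminates x²+y² and gives linear equations (the radical axes):
6.2 x − 118.2 y = -6505.05
111.6 x + 147.6 y = 4367.21
Solving the 2×2 system: x ≈ -31.5, y ≈ 53.4 km.

(-31.5, 53.4)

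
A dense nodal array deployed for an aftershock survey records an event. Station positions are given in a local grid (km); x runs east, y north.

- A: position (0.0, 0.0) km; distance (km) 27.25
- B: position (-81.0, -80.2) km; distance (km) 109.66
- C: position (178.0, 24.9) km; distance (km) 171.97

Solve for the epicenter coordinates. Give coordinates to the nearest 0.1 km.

Circle about each station: x² + y² = 27.25²; (x + 81.0)² + (y + 80.2)² = 109.66²; (x − 178.0)² + (y − 24.9)² = 171.97².
Subtracting pairs of circle equations eliminates x²+y² and gives linear equations (the radical axes):
-162.0 x − 160.4 y = 1710.29
356.0 x + 49.8 y = 3472.89
Solving the 2×2 system: x ≈ 13.1, y ≈ -23.9 km.

13.1 km east, -23.9 km north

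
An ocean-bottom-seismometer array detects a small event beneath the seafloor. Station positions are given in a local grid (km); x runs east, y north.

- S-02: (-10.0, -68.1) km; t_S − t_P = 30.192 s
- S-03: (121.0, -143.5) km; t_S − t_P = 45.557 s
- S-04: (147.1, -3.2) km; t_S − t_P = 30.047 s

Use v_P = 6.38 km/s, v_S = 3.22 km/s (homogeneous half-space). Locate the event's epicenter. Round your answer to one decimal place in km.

Distance from S−P lag: d = Δt · v_P v_S / (v_P − v_S) = Δt · (6.38·3.22)/(6.38−3.22) ≈ 6.5011·Δt.
So d_S-02 = 196.28, d_S-03 = 296.17, d_S-04 = 195.34 km.
Circle about each station: (x + 10.0)² + (y + 68.1)² = 196.28²; (x − 121.0)² + (y + 143.5)² = 296.17²; (x − 147.1)² + (y + 3.2)² = 195.34².
Subtracting the S-02 equation from the S-03 and S-04 equations removes the quadratic terms:
262.0 x − 150.8 y = -18695.19
314.2 x + 129.8 y = 17279.16
Solving the 2×2 system: x ≈ 2.2, y ≈ 127.8 km.
Check against S-02 (with the unrounded x, y): √((x + 10.0)²+(y + 68.1)²) = 196.28 ≈ 196.28 km. ✓

(2.2, 127.8)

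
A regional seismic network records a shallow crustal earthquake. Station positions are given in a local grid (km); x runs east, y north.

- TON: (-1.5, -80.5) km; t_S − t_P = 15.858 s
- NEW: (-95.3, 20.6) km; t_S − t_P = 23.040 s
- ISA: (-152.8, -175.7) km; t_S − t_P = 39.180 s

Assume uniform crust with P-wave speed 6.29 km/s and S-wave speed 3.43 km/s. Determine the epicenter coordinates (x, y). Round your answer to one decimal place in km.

(78.1, 8.8)

Distance from S−P lag: d = Δt · v_P v_S / (v_P − v_S) = Δt · (6.29·3.43)/(6.29−3.43) ≈ 7.5436·Δt.
So d_TON = 119.63, d_NEW = 173.80, d_ISA = 295.56 km.
Circle about each station: (x + 1.5)² + (y + 80.5)² = 119.63²; (x + 95.3)² + (y − 20.6)² = 173.80²; (x + 152.8)² + (y + 175.7)² = 295.56².
Subtracting pairs of circle equations eliminates x²+y² and gives linear equations (the radical axes):
-187.6 x + 202.2 y = -12871.15
-302.6 x − 190.4 y = -25308.55
Solving the 2×2 system: x ≈ 78.1, y ≈ 8.8 km.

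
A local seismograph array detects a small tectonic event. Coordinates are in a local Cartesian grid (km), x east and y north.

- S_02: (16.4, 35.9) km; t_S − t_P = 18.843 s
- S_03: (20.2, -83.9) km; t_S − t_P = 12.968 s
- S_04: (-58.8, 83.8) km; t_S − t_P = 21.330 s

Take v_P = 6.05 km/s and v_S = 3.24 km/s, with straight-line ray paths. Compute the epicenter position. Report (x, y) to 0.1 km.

Distance from S−P lag: d = Δt · v_P v_S / (v_P − v_S) = Δt · (6.05·3.24)/(6.05−3.24) ≈ 6.9758·Δt.
So d_S_02 = 131.45, d_S_03 = 90.46, d_S_04 = 148.79 km.
Circle about each station: (x − 16.4)² + (y − 35.9)² = 131.45²; (x − 20.2)² + (y + 83.9)² = 90.46²; (x + 58.8)² + (y − 83.8)² = 148.79².
Subtracting pairs of circle equations eliminates x²+y² and gives linear equations (the radical axes):
7.6 x − 239.6 y = 14985.57
-150.4 x + 95.8 y = 4062.75
Solving the 2×2 system: x ≈ -68.2, y ≈ -64.7 km.

(-68.2, -64.7)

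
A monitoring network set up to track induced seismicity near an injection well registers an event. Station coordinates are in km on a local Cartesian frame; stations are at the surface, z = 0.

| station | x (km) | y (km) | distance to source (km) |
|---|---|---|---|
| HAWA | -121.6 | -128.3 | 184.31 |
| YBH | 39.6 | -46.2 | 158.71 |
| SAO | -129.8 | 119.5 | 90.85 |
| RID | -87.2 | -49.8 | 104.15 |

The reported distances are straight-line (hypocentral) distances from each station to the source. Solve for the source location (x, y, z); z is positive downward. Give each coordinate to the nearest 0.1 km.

Each station gives a sphere (x−x_i)² + (y−y_i)² + z² = d_i² (stations at z=0).
Subtracting the HAWA sphere from YBH and SAO: z² cancels, leaving linear equations in x and y:
322.4 x + 164.2 y = -18763.54
-16.4 x + 495.6 y = 25597.29
Solving: x ≈ -83.104, y ≈ 48.899 km (keep extra digits for the depth step; rounded: -83.1, 48.9).
Then from the HAWA sphere: z² = 184.31² − (x + 121.6)² − (y + 128.3)² with x = -83.104, y = 48.899, so z ≈ 32.996 ≈ 33.0 km.

(-83.1, 48.9, 33.0)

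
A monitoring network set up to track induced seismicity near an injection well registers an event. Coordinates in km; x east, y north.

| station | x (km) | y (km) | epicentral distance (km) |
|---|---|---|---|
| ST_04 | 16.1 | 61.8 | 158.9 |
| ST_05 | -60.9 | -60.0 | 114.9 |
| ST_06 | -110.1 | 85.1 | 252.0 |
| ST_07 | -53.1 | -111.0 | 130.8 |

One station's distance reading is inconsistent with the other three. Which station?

ST_05

Solve using three stations at a time. Using ST_04, ST_06, ST_07 (subtract circle equations pairwise → linear system) gives (x, y) ≈ (75.2, -85.7).
Distances from that point to each station vs reported:
  ST_04: calculated 158.9 vs reported 158.9 → residual 0.0 km
  ST_05: calculated 138.5 vs reported 114.9 → residual 23.6 km
  ST_06: calculated 252.0 vs reported 252.0 → residual 0.0 km
  ST_07: calculated 130.8 vs reported 130.8 → residual 0.0 km
ST_04, ST_06, ST_07 are mutually consistent (residuals ≈ 0); ST_05 is off by 23.6 km.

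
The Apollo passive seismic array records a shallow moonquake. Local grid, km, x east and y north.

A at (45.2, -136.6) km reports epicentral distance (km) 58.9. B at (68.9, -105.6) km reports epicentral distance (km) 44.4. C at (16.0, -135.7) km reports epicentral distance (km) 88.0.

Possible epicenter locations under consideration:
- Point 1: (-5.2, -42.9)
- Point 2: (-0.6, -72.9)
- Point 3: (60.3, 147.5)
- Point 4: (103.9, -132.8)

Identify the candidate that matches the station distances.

For each candidate, compare |candidate − station| to the reported distance:
Point 1: residuals A 47.5, B 52.7, C 7.2 → max 52.7 km
Point 2: residuals A 19.6, B 32.4, C 23.0 → max 32.4 km
Point 3: residuals A 225.6, B 208.8, C 198.6 → max 225.6 km
Point 4: residuals A 0.1, B 0.1, C 0.1 → max 0.1 km
Only Point 4 has all residuals ≈ 0.

Point 4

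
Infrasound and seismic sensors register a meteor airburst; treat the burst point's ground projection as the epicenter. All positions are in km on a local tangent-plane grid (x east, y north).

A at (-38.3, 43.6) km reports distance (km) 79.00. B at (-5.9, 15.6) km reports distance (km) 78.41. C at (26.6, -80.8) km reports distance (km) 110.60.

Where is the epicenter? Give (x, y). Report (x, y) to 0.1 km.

Circle about each station: (x + 38.3)² + (y − 43.6)² = 79.00²; (x + 5.9)² + (y − 15.6)² = 78.41²; (x − 26.6)² + (y + 80.8)² = 110.60².
Subtracting the A equation from the B and C equations removes the quadratic terms:
64.8 x − 56.0 y = -2996.81
129.8 x − 248.8 y = -2123.01
Solving the 2×2 system: x ≈ -70.8, y ≈ -28.4 km.
Check against A (with the unrounded x, y): √((x + 38.3)²+(y − 43.6)²) = 78.99 ≈ 79.00 km. ✓

(-70.8, -28.4)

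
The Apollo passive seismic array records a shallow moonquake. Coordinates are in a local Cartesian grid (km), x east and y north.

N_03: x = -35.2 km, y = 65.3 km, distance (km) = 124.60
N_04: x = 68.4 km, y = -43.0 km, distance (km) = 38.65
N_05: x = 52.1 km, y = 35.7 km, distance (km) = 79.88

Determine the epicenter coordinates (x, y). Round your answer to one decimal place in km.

Circle about each station: (x + 35.2)² + (y − 65.3)² = 124.60²; (x − 68.4)² + (y + 43.0)² = 38.65²; (x − 52.1)² + (y − 35.7)² = 79.88².
Subtracting pairs of circle equations eliminates x²+y² and gives linear equations (the radical axes):
207.2 x − 216.6 y = 15055.77
174.6 x − 59.2 y = 7630.12
Solving the 2×2 system: x ≈ 29.8, y ≈ -41.0 km.
Check against N_03 (with the unrounded x, y): √((x + 35.2)²+(y − 65.3)²) = 124.60 ≈ 124.60 km. ✓

(29.8, -41.0)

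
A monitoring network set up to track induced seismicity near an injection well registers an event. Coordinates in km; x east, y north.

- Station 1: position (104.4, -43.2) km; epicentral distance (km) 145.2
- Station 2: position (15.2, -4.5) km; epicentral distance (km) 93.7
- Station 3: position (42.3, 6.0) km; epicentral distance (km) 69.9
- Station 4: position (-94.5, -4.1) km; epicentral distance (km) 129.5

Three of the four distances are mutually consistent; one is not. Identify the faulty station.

Solve using three stations at a time. Using Station 1, Station 3, Station 4 (subtract circle equations pairwise → linear system) gives (x, y) ≈ (12.3, 69.0).
Distances from that point to each station vs reported:
  Station 1: calculated 145.1 vs reported 145.2 → residual 0.1 km
  Station 2: calculated 73.5 vs reported 93.7 → residual 20.2 km
  Station 3: calculated 69.7 vs reported 69.9 → residual 0.2 km
  Station 4: calculated 129.4 vs reported 129.5 → residual 0.1 km
Station 1, Station 3, Station 4 are mutually consistent (residuals ≈ 0); Station 2 is off by 20.2 km.

Station 2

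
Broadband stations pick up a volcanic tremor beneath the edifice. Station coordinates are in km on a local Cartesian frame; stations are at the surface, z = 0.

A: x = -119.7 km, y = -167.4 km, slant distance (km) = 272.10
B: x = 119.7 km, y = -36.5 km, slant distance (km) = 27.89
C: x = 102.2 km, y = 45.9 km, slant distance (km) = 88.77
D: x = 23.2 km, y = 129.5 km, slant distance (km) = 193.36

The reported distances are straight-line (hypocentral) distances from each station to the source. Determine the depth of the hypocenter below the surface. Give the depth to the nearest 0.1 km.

depth ≈ 27.8 km

Each station gives a sphere (x−x_i)² + (y−y_i)² + z² = d_i² (stations at z=0).
Subtracting the A sphere from B and C: z² cancels, leaving linear equations in x and y:
478.8 x + 261.8 y = 46570.05
443.8 x + 426.6 y = 36359.10
Solving: x ≈ 117.498, y ≈ -37.006 km (keep extra digits for the depth step; rounded: 117.5, -37.0).
Then from the A sphere: z² = 272.10² − (x + 119.7)² − (y + 167.4)² with x = 117.498, y = -37.006, so z ≈ 27.802 ≈ 27.8 km.
Check against D (with the unrounded solution): distance 193.36 ≈ 193.36 km. ✓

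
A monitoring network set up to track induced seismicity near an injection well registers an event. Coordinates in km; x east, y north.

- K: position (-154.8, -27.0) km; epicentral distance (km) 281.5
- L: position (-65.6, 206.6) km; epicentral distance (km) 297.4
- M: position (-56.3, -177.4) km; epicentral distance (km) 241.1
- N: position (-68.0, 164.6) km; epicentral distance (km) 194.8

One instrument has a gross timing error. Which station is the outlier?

Solve using three stations at a time. Using K, L, M (subtract circle equations pairwise → linear system) gives (x, y) ≈ (126.6, -20.3).
Distances from that point to each station vs reported:
  K: calculated 281.5 vs reported 281.5 → residual 0.0 km
  L: calculated 297.4 vs reported 297.4 → residual 0.0 km
  M: calculated 241.1 vs reported 241.1 → residual 0.0 km
  N: calculated 268.5 vs reported 194.8 → residual 73.7 km
K, L, M are mutually consistent (residuals ≈ 0); N is off by 73.7 km.

N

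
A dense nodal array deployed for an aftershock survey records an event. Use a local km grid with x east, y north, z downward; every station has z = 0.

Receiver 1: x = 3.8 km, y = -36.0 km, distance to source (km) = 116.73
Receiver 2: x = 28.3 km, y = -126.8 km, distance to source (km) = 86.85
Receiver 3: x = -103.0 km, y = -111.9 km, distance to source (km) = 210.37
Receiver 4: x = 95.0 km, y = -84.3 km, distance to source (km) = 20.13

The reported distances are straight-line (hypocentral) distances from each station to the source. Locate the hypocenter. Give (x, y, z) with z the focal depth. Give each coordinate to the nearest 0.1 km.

(105.7, -90.7, 15.8)

Each station gives a sphere (x−x_i)² + (y−y_i)² + z² = d_i² (stations at z=0).
Subtracting the Receiver 1 sphere from Receiver 2 and Receiver 3: z² cancels, leaving linear equations in x and y:
49.0 x − 181.6 y = 21651.66
-213.6 x − 151.8 y = -8809.47
Solving: x ≈ 105.705, y ≈ -90.706 km (keep extra digits for the depth step; rounded: 105.7, -90.7).
Then from the Receiver 1 sphere: z² = 116.73² − (x − 3.8)² − (y + 36.0)² with x = 105.705, y = -90.706, so z ≈ 15.764 ≈ 15.8 km.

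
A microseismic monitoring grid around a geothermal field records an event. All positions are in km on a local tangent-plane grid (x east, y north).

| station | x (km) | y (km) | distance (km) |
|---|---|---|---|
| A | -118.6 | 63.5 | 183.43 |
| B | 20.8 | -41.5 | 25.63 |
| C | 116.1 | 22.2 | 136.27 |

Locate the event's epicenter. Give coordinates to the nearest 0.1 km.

Circle about each station: (x + 118.6)² + (y − 63.5)² = 183.43²; (x − 20.8)² + (y + 41.5)² = 25.63²; (x − 116.1)² + (y − 22.2)² = 136.27².
Subtracting the A equation from the B and C equations removes the quadratic terms:
278.8 x − 210.0 y = 17046.35
469.4 x − 82.6 y = 10950.89
Solving the 2×2 system: x ≈ 11.8, y ≈ -65.5 km.

x ≈ 11.8 km, y ≈ -65.5 km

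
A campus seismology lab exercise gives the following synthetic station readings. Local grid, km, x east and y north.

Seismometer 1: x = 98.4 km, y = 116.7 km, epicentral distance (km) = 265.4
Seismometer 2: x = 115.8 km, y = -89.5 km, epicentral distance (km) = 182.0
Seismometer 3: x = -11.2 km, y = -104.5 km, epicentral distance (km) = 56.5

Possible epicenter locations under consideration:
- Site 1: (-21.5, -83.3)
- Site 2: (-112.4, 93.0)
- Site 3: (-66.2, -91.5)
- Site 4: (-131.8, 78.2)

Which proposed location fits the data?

Site 3

For each candidate, compare |candidate − station| to the reported distance:
Site 1: residuals Seismometer 1 32.2, Seismometer 2 44.6, Seismometer 3 32.9 → max 44.6 km
Site 2: residuals Seismometer 1 53.3, Seismometer 2 110.2, Seismometer 3 165.4 → max 165.4 km
Site 3: residuals Seismometer 1 0.0, Seismometer 2 0.0, Seismometer 3 0.0 → max 0.0 km
Site 4: residuals Seismometer 1 32.0, Seismometer 2 117.0, Seismometer 3 162.4 → max 162.4 km
Only Site 3 has all residuals ≈ 0.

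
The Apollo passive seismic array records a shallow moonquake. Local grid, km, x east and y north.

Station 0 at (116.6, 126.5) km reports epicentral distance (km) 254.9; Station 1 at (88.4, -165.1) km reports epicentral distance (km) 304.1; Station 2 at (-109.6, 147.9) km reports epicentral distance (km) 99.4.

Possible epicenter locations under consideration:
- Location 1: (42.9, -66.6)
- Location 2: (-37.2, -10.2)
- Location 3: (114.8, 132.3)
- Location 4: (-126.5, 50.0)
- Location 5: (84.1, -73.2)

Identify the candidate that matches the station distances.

For each candidate, compare |candidate − station| to the reported distance:
Location 1: residuals Station 0 48.2, Station 1 195.6, Station 2 163.8 → max 195.6 km
Location 2: residuals Station 0 49.1, Station 1 104.7, Station 2 74.5 → max 104.7 km
Location 3: residuals Station 0 248.8, Station 1 5.5, Station 2 125.5 → max 248.8 km
Location 4: residuals Station 0 0.0, Station 1 0.0, Station 2 0.1 → max 0.1 km
Location 5: residuals Station 0 52.6, Station 1 212.1, Station 2 194.5 → max 212.1 km
Only Location 4 has all residuals ≈ 0.

Location 4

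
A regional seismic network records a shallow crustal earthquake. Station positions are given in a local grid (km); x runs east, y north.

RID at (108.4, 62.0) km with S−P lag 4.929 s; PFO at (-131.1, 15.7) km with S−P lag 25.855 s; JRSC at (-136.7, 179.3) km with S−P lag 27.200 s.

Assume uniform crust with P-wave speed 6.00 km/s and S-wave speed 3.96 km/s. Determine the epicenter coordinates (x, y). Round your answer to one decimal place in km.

Distance from S−P lag: d = Δt · v_P v_S / (v_P − v_S) = Δt · (6.00·3.96)/(6.00−3.96) ≈ 11.6471·Δt.
So d_RID = 57.41, d_PFO = 301.13, d_JRSC = 316.80 km.
Circle about each station: (x − 108.4)² + (y − 62.0)² = 57.41²; (x + 131.1)² + (y − 15.7)² = 301.13²; (x + 136.7)² + (y − 179.3)² = 316.80².
Subtracting pairs of circle equations eliminates x²+y² and gives linear equations (the radical axes):
-479.0 x − 92.6 y = -85544.23
-490.2 x + 234.6 y = -61825.51
Solving the 2×2 system: x ≈ 163.5, y ≈ 78.1 km.

(163.5, 78.1)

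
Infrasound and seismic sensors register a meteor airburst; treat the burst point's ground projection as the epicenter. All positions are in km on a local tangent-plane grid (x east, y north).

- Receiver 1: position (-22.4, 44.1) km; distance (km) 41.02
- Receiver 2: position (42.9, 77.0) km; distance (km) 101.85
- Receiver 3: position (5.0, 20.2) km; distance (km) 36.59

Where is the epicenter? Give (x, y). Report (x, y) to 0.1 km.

(-27.5, 3.4)

Circle about each station: (x + 22.4)² + (y − 44.1)² = 41.02²; (x − 42.9)² + (y − 77.0)² = 101.85²; (x − 5.0)² + (y − 20.2)² = 36.59².
Subtracting pairs of circle equations eliminates x²+y² and gives linear equations (the radical axes):
130.6 x + 65.8 y = -3367.94
54.8 x − 47.8 y = -1669.72
Solving the 2×2 system: x ≈ -27.5, y ≈ 3.4 km.
Check against Receiver 1 (with the unrounded x, y): √((x + 22.4)²+(y − 44.1)²) = 41.02 ≈ 41.02 km. ✓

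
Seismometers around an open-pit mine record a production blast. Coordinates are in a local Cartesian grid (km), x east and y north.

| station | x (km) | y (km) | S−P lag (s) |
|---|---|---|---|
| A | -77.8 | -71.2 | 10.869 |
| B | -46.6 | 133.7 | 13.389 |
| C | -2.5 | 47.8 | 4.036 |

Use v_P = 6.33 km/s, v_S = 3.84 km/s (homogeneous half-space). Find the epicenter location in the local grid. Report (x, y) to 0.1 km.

x ≈ -8.1 km, y ≈ 8.8 km

Distance from S−P lag: d = Δt · v_P v_S / (v_P − v_S) = Δt · (6.33·3.84)/(6.33−3.84) ≈ 9.7619·Δt.
So d_A = 106.10, d_B = 130.70, d_C = 39.40 km.
Circle about each station: (x + 77.8)² + (y + 71.2)² = 106.10²; (x + 46.6)² + (y − 133.7)² = 130.70²; (x + 2.5)² + (y − 47.8)² = 39.40².
Subtracting pairs of circle equations eliminates x²+y² and gives linear equations (the radical axes):
62.4 x + 409.8 y = 3099.69
150.6 x + 238.0 y = 873.66
Solving the 2×2 system: x ≈ -8.1, y ≈ 8.8 km.
Check against A (with the unrounded x, y): √((x + 77.8)²+(y + 71.2)²) = 106.10 ≈ 106.10 km. ✓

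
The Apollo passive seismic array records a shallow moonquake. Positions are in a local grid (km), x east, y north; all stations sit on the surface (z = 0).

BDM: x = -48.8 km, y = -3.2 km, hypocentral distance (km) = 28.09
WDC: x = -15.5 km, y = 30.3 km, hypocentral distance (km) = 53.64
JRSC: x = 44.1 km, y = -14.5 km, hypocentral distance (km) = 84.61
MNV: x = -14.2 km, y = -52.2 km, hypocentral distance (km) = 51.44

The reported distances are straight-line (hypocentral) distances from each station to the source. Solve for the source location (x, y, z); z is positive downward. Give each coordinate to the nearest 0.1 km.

(-37.1, -12.7, 23.7)

Each station gives a sphere (x−x_i)² + (y−y_i)² + z² = d_i² (stations at z=0).
Subtracting the BDM sphere from WDC and JRSC: z² cancels, leaving linear equations in x and y:
66.6 x + 67.0 y = -3321.54
185.8 x − 22.6 y = -6606.42
Solving: x ≈ -37.101, y ≈ -12.696 km (keep extra digits for the depth step; rounded: -37.1, -12.7).
Then from the BDM sphere: z² = 28.09² − (x + 48.8)² − (y + 3.2)² with x = -37.101, y = -12.696, so z ≈ 23.707 ≈ 23.7 km.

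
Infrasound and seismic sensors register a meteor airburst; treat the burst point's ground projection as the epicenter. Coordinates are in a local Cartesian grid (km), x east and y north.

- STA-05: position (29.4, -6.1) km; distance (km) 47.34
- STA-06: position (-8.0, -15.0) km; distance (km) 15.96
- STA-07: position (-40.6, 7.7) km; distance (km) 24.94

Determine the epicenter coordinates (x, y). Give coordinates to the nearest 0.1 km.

Circle about each station: (x − 29.4)² + (y + 6.1)² = 47.34²; (x + 8.0)² + (y + 15.0)² = 15.96²; (x + 40.6)² + (y − 7.7)² = 24.94².
Subtracting the STA-05 equation from the STA-06 and STA-07 equations removes the quadratic terms:
-74.8 x − 17.8 y = 1373.78
-140.0 x + 27.6 y = 2425.15
Solving the 2×2 system: x ≈ -17.8, y ≈ -2.4 km.

(-17.8, -2.4)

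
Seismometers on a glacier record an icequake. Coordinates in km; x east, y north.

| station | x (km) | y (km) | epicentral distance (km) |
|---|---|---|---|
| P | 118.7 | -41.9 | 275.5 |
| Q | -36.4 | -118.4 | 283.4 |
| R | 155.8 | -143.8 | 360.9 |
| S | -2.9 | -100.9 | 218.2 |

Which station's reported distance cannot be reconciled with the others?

Solve using three stations at a time. Using P, R, S (subtract circle equations pairwise → linear system) gives (x, y) ≈ (-130.2, 76.5).
Distances from that point to each station vs reported:
  P: calculated 275.6 vs reported 275.5 → residual 0.1 km
  Q: calculated 216.3 vs reported 283.4 → residual 67.1 km
  R: calculated 361.0 vs reported 360.9 → residual 0.1 km
  S: calculated 218.3 vs reported 218.2 → residual 0.1 km
P, R, S are mutually consistent (residuals ≈ 0); Q is off by 67.1 km.

Q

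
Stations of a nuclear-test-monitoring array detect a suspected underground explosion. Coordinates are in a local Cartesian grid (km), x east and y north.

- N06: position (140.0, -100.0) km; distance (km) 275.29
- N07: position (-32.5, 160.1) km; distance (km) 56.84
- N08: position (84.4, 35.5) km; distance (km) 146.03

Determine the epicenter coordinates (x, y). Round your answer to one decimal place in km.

Circle about each station: (x − 140.0)² + (y + 100.0)² = 275.29²; (x + 32.5)² + (y − 160.1)² = 56.84²; (x − 84.4)² + (y − 35.5)² = 146.03².
Subtracting the N06 equation from the N07 and N08 equations removes the quadratic terms:
-345.0 x + 520.2 y = 69642.06
-111.2 x + 271.0 y = 33243.43
Solving the 2×2 system: x ≈ -44.3, y ≈ 104.5 km.
Check against N06 (with the unrounded x, y): √((x − 140.0)²+(y + 100.0)²) = 275.29 ≈ 275.29 km. ✓

x ≈ -44.3 km, y ≈ 104.5 km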